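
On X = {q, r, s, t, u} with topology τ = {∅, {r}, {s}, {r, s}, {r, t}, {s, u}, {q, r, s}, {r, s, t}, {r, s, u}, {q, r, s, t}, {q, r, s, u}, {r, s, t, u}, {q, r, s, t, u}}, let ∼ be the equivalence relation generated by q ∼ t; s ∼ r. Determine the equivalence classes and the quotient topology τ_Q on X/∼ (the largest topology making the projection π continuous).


X/∼ = {[q=t], [r=s], [u]}; |τ_Q| = 5.

Equivalence classes: [q=t], [r=s], [u].
Quotient map π: X → X/∼ sends q ↦ [q=t], r ↦ [r=s], s ↦ [r=s], t ↦ [q=t], u ↦ [u].
For each subset V ⊆ X/∼, compute π^{-1}(V) ⊆ X and check whether π^{-1}(V) ∈ τ. V is open in τ_Q iff π^{-1}(V) ∈ τ.
  V = {}: π^{-1}(V) = ∅ ∈ τ ✓.
  V = {[q=t]}: π^{-1}(V) = {q, t} ∉ τ ✗.
  V = {[r=s]}: π^{-1}(V) = {r, s} ∈ τ ✓.
  V = {[q=t], [r=s]}: π^{-1}(V) = {q, r, s, t} ∈ τ ✓.
  V = {[u]}: π^{-1}(V) = {u} ∉ τ ✗.
  V = {[q=t], [u]}: π^{-1}(V) = {q, t, u} ∉ τ ✗.
  V = {[r=s], [u]}: π^{-1}(V) = {r, s, u} ∈ τ ✓.
  V = {[q=t], [r=s], [u]}: π^{-1}(V) = {q, r, s, t, u} ∈ τ ✓.
Open sets in the quotient: τ_Q = {{}, {[r=s]}, {[q=t], [r=s]}, {[r=s], [u]}, {[q=t], [r=s], [u]}} (5 elements).


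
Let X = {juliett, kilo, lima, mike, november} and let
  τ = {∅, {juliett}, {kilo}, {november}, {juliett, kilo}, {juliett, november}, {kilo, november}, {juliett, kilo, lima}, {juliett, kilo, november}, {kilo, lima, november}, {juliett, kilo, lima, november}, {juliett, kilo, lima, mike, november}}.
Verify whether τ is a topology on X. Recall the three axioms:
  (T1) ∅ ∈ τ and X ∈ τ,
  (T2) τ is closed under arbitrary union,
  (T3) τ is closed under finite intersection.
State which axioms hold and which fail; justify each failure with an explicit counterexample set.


τ is NOT a topology on X.

Axiom (T1): ∅ ∈ τ? Yes; X ∈ τ? Yes.
Axiom (T2/T3): check pairwise unions and intersections of members of τ.
Counterexample for (T3): {juliett, kilo, lima} ∩ {kilo, lima, november} = {kilo, lima} ∉ τ. Therefore τ is NOT a topology.


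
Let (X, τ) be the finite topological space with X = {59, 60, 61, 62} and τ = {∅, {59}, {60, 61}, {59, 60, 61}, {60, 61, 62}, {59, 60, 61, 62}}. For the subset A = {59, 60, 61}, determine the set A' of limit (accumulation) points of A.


A' = {60, 61, 62}

For each x ∈ X, list the open sets U ∈ τ with x ∈ U, then check whether U ∩ (A ∖ {x}) ≠ ∅ for every such U.
  x = 59: open {59} ∋ x has {59} ∩ (A ∖ {59}) = ∅, so x is NOT a limit point.
  x = 60: opens ∋ x are {60, 61}, {59, 60, 61}, {60, 61, 62}, {59, 60, 61, 62}; each meets A ∖ {60}, so x IS a limit point.
  x = 61: opens ∋ x are {60, 61}, {59, 60, 61}, {60, 61, 62}, {59, 60, 61, 62}; each meets A ∖ {61}, so x IS a limit point.
  x = 62: opens ∋ x are {60, 61, 62}, {59, 60, 61, 62}; each meets A ∖ {62}, so x IS a limit point.
Collecting: A' = {60, 61, 62}.


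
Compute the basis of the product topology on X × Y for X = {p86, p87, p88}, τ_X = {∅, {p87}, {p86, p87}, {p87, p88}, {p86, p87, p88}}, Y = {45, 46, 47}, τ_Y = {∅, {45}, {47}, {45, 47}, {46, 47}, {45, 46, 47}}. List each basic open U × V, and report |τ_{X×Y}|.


Basis B = {∅ × ∅, {p87} × {45}, {p87} × {47}, {p86, p87} × {45}, {p86, p87} × {47}, {p87} × {45, 47}, {p87, p88} × {45}, {p87} × {46, 47}, {p87, p88} × {47}, {p86, p87, p88} × {45}, {p86, p87, p88} × {47}, {p87} × {45, 46, 47}, {p86, p87} × {45, 47}, {p86, p87} × {46, 47}, {p87, p88} × {45, 47}, {p87, p88} × {46, 47}, {p86, p87} × {45, 46, 47}, {p86, p87, p88} × {45, 47}, {p86, p87, p88} × {46, 47}, {p87, p88} × {45, 46, 47}, {p86, p87, p88} × {45, 46, 47}}; |τ_{X×Y}| = 70.

Enumerate products U × V with U ∈ τ_X, V ∈ τ_Y (deduplicated):
  ∅ × ∅ = {} (∅)
  {p87} × {45} = {(p87,45)}
  {p87} × {47} = {(p87,47)}
  {p86, p87} × {45} = {(p86,45), (p87,45)}
  {p86, p87} × {47} = {(p86,47), (p87,47)}
  {p87} × {45, 47} = {(p87,45), (p87,47)}
  {p87, p88} × {45} = {(p87,45), (p88,45)}
  {p87} × {46, 47} = {(p87,46), (p87,47)}
  {p87, p88} × {47} = {(p87,47), (p88,47)}
  {p86, p87, p88} × {45} = {(p86,45), (p87,45), (p88,45)}
  {p86, p87, p88} × {47} = {(p86,47), (p87,47), (p88,47)}
  {p87} × {45, 46, 47} = {(p87,45), (p87,46), (p87,47)}
  {p86, p87} × {45, 47} = {(p86,45), (p86,47), (p87,45), (p87,47)}
  {p86, p87} × {46, 47} = {(p86,46), (p86,47), (p87,46), (p87,47)}
  {p87, p88} × {45, 47} = {(p87,45), (p87,47), (p88,45), (p88,47)}
  {p87, p88} × {46, 47} = {(p87,46), (p87,47), (p88,46), (p88,47)}
  {p86, p87} × {45, 46, 47} = {(p86,45), (p86,46), (p86,47), (p87,45), (p87,46), (p87,47)}
  {p86, p87, p88} × {45, 47} = {(p86,45), (p86,47), (p87,45), (p87,47), (p88,45), (p88,47)}
  {p86, p87, p88} × {46, 47} = {(p86,46), (p86,47), (p87,46), (p87,47), (p88,46), (p88,47)}
  {p87, p88} × {45, 46, 47} = {(p87,45), (p87,46), (p87,47), (p88,45), (p88,46), (p88,47)}
  {p86, p87, p88} × {45, 46, 47} = {(p86,45), (p86,46), (p86,47), (p87,45), (p87,46), (p87,47), (p88,45), (p88,46), (p88,47)}
These 21 distinct sets form the basis B.
Close under arbitrary unions to get τ_{X×Y}; counting gives |τ_{X×Y}| = 70.


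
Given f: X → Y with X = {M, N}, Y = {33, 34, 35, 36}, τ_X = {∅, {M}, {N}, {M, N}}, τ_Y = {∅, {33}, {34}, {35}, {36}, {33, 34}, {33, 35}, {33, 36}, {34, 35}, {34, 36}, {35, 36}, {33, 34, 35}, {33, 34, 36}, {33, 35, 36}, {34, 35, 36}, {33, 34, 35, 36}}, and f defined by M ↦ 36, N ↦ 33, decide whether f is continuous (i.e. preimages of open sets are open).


f IS continuous.

Compute f^{-1}(U) for each U ∈ τ_Y:
  U = ∅: f^{-1}(U) = ∅ ∈ τ_X ✓.
  U = {33}: f^{-1}(U) = {N} ∈ τ_X ✓.
  U = {34}: f^{-1}(U) = ∅ ∈ τ_X ✓.
  U = {35}: f^{-1}(U) = ∅ ∈ τ_X ✓.
  U = {36}: f^{-1}(U) = {M} ∈ τ_X ✓.
  U = {33, 34}: f^{-1}(U) = {N} ∈ τ_X ✓.
  U = {33, 35}: f^{-1}(U) = {N} ∈ τ_X ✓.
  U = {33, 36}: f^{-1}(U) = {M, N} ∈ τ_X ✓.
  U = {34, 35}: f^{-1}(U) = ∅ ∈ τ_X ✓.
  U = {34, 36}: f^{-1}(U) = {M} ∈ τ_X ✓.
  U = {35, 36}: f^{-1}(U) = {M} ∈ τ_X ✓.
  U = {33, 34, 35}: f^{-1}(U) = {N} ∈ τ_X ✓.
  U = {33, 34, 36}: f^{-1}(U) = {M, N} ∈ τ_X ✓.
  U = {33, 35, 36}: f^{-1}(U) = {M, N} ∈ τ_X ✓.
  U = {34, 35, 36}: f^{-1}(U) = {M} ∈ τ_X ✓.
  U = {33, 34, 35, 36}: f^{-1}(U) = {M, N} ∈ τ_X ✓.
Every preimage lies in τ_X, so f IS continuous.


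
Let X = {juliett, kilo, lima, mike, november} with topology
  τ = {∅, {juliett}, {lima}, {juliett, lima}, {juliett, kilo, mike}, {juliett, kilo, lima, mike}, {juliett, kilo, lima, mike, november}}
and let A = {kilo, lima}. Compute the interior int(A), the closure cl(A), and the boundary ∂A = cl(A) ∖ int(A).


int(A) = {lima}, cl(A) = {kilo, lima, mike, november}, ∂A = {kilo, mike, november}.

Closed sets in (X, τ) are complements of opens:
  closed(X, τ) = {∅, {november}, {lima, november}, {kilo, mike, november}, {juliett, kilo, mike, november}, {kilo, lima, mike, november}, {juliett, kilo, lima, mike, november}}.
int(A) = ⋃ {U ∈ τ : U ⊆ A}. Opens contained in A: ∅, {lima}.
Taking the union of these: int(A) = {lima}.
cl(A) = ⋂ {C closed : A ⊆ C}. Closed sets containing A: {kilo, lima, mike, november}, {juliett, kilo, lima, mike, november}.
Intersecting these: cl(A) = {kilo, lima, mike, november}.
∂A = cl(A) ∖ int(A) = {kilo, lima, mike, november} ∖ {lima} = {kilo, mike, november}.


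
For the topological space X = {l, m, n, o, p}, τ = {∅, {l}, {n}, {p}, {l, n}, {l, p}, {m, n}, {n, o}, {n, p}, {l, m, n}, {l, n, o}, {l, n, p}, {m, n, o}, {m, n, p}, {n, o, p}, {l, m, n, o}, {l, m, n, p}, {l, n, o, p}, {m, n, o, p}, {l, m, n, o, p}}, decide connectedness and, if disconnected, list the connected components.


(X, τ) is disconnected; components = [{l}, {p}, {m, n, o}].

Find clopen sets (U ∈ τ with X ∖ U ∈ τ):
  U = ∅, X ∖ U = {l, m, n, o, p} — both open, so U is clopen.
  U = {l}, X ∖ U = {m, n, o, p} — both open, so U is clopen.
  U = {p}, X ∖ U = {l, m, n, o} — both open, so U is clopen.
  U = {l, p}, X ∖ U = {m, n, o} — both open, so U is clopen.
  U = {m, n, o}, X ∖ U = {l, p} — both open, so U is clopen.
  U = {l, m, n, o}, X ∖ U = {p} — both open, so U is clopen.
  U = {m, n, o, p}, X ∖ U = {l} — both open, so U is clopen.
  U = {l, m, n, o, p}, X ∖ U = ∅ — both open, so U is clopen.
Nontrivial clopen(s) exist: e.g. {l}. So (X, τ) is disconnected.
Compute connected components by grouping points that agree on all clopens:
  component: {l}
  component: {p}
  component: {m, n, o}


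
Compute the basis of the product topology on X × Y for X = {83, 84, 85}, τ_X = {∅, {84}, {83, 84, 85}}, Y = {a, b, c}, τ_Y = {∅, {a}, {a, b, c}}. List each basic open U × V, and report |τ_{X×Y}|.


Basis B = {∅ × ∅, {84} × {a}, {83, 84, 85} × {a}, {84} × {a, b, c}, {83, 84, 85} × {a, b, c}}; |τ_{X×Y}| = 6.

Enumerate products U × V with U ∈ τ_X, V ∈ τ_Y (deduplicated):
  ∅ × ∅ = {} (∅)
  {84} × {a} = {(84,a)}
  {83, 84, 85} × {a} = {(83,a), (84,a), (85,a)}
  {84} × {a, b, c} = {(84,a), (84,b), (84,c)}
  {83, 84, 85} × {a, b, c} = {(83,a), (83,b), (83,c), (84,a), (84,b), (84,c), (85,a), (85,b), (85,c)}
These 5 distinct sets form the basis B.
Close under arbitrary unions to get τ_{X×Y}; counting gives |τ_{X×Y}| = 6.


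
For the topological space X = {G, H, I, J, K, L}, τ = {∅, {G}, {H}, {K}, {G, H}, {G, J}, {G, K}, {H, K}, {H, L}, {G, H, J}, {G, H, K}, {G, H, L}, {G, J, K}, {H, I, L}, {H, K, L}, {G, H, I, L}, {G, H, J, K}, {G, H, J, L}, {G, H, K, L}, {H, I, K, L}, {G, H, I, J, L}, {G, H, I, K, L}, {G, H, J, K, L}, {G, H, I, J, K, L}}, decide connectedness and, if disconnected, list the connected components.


(X, τ) is disconnected; components = [{K}, {G, J}, {H, I, L}].

Find clopen sets (U ∈ τ with X ∖ U ∈ τ):
  U = ∅, X ∖ U = {G, H, I, J, K, L} — both open, so U is clopen.
  U = {K}, X ∖ U = {G, H, I, J, L} — both open, so U is clopen.
  U = {G, J}, X ∖ U = {H, I, K, L} — both open, so U is clopen.
  U = {G, J, K}, X ∖ U = {H, I, L} — both open, so U is clopen.
  U = {H, I, L}, X ∖ U = {G, J, K} — both open, so U is clopen.
  U = {H, I, K, L}, X ∖ U = {G, J} — both open, so U is clopen.
  U = {G, H, I, J, L}, X ∖ U = {K} — both open, so U is clopen.
  U = {G, H, I, J, K, L}, X ∖ U = ∅ — both open, so U is clopen.
Nontrivial clopen(s) exist: e.g. {G, J}. So (X, τ) is disconnected.
Compute connected components by grouping points that agree on all clopens:
  component: {K}
  component: {G, J}
  component: {H, I, L}


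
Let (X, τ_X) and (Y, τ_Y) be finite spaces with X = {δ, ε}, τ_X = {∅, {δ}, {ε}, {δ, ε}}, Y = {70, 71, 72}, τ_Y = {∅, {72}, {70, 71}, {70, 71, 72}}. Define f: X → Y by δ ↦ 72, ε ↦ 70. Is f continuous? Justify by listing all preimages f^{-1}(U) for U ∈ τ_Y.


f IS continuous.

Compute f^{-1}(U) for each U ∈ τ_Y:
  U = ∅: f^{-1}(U) = ∅ ∈ τ_X ✓.
  U = {72}: f^{-1}(U) = {δ} ∈ τ_X ✓.
  U = {70, 71}: f^{-1}(U) = {ε} ∈ τ_X ✓.
  U = {70, 71, 72}: f^{-1}(U) = {δ, ε} ∈ τ_X ✓.
Every preimage lies in τ_X, so f IS continuous.


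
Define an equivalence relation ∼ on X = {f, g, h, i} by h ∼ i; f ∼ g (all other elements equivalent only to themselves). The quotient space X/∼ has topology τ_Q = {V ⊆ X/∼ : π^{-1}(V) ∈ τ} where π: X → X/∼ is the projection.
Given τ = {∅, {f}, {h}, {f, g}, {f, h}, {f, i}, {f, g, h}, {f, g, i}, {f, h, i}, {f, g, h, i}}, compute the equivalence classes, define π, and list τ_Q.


X/∼ = {[f=g], [h=i]}; |τ_Q| = 3.

Equivalence classes: [f=g], [h=i].
Quotient map π: X → X/∼ sends f ↦ [f=g], g ↦ [f=g], h ↦ [h=i], i ↦ [h=i].
For each subset V ⊆ X/∼, compute π^{-1}(V) ⊆ X and check whether π^{-1}(V) ∈ τ. V is open in τ_Q iff π^{-1}(V) ∈ τ.
  V = {}: π^{-1}(V) = ∅ ∈ τ ✓.
  V = {[f=g]}: π^{-1}(V) = {f, g} ∈ τ ✓.
  V = {[h=i]}: π^{-1}(V) = {h, i} ∉ τ ✗.
  V = {[f=g], [h=i]}: π^{-1}(V) = {f, g, h, i} ∈ τ ✓.
Open sets in the quotient: τ_Q = {{}, {[f=g]}, {[f=g], [h=i]}} (3 elements).


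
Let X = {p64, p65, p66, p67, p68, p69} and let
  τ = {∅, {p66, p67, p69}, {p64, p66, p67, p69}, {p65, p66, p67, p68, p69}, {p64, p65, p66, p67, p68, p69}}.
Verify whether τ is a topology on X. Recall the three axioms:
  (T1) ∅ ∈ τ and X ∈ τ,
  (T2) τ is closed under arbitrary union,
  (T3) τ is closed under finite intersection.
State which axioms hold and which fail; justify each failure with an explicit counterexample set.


τ IS a topology on X.

Axiom (T1): ∅ ∈ τ? Yes; X ∈ τ? Yes.
Axiom (T2/T3): check pairwise unions and intersections of members of τ.
All pairwise intersections and unions checked — each lies in τ. Therefore τ satisfies (T1), (T2), (T3): it IS a topology on X.


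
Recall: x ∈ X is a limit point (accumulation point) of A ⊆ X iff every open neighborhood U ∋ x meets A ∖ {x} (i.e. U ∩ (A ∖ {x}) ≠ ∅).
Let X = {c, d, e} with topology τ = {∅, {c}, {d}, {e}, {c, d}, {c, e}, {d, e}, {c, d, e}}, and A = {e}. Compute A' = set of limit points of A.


A' = ∅

For each x ∈ X, list the open sets U ∈ τ with x ∈ U, then check whether U ∩ (A ∖ {x}) ≠ ∅ for every such U.
  x = c: open {c} ∋ x has {c} ∩ (A ∖ {c}) = ∅, so x is NOT a limit point.
  x = d: open {d} ∋ x has {d} ∩ (A ∖ {d}) = ∅, so x is NOT a limit point.
  x = e: open {e} ∋ x has {e} ∩ (A ∖ {e}) = ∅, so x is NOT a limit point.
Collecting: A' = ∅.


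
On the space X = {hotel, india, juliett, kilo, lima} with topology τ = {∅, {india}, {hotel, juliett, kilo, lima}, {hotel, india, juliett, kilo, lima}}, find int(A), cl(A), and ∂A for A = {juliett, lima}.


int(A) = ∅, cl(A) = {hotel, juliett, kilo, lima}, ∂A = {hotel, juliett, kilo, lima}.

Closed sets in (X, τ) are complements of opens:
  closed(X, τ) = {∅, {india}, {hotel, juliett, kilo, lima}, {hotel, india, juliett, kilo, lima}}.
int(A) = ⋃ {U ∈ τ : U ⊆ A}. Opens contained in A: ∅.
Taking the union of these: int(A) = ∅.
cl(A) = ⋂ {C closed : A ⊆ C}. Closed sets containing A: {hotel, juliett, kilo, lima}, {hotel, india, juliett, kilo, lima}.
Intersecting these: cl(A) = {hotel, juliett, kilo, lima}.
∂A = cl(A) ∖ int(A) = {hotel, juliett, kilo, lima} ∖ ∅ = {hotel, juliett, kilo, lima}.


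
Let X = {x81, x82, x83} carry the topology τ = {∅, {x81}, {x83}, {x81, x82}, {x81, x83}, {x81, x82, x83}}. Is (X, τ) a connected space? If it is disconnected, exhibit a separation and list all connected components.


(X, τ) is disconnected; components = [{x83}, {x81, x82}].

Find clopen sets (U ∈ τ with X ∖ U ∈ τ):
  U = ∅, X ∖ U = {x81, x82, x83} — both open, so U is clopen.
  U = {x83}, X ∖ U = {x81, x82} — both open, so U is clopen.
  U = {x81, x82}, X ∖ U = {x83} — both open, so U is clopen.
  U = {x81, x82, x83}, X ∖ U = ∅ — both open, so U is clopen.
Nontrivial clopen(s) exist: e.g. {x83}. So (X, τ) is disconnected.
Compute connected components by grouping points that agree on all clopens:
  component: {x83}
  component: {x81, x82}


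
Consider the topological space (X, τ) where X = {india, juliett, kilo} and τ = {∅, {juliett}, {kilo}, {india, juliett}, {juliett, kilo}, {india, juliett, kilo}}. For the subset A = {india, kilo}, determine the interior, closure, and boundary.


int(A) = {kilo}, cl(A) = {india, kilo}, ∂A = {india}.

Closed sets in (X, τ) are complements of opens:
  closed(X, τ) = {∅, {india}, {kilo}, {india, juliett}, {india, kilo}, {india, juliett, kilo}}.
int(A) = ⋃ {U ∈ τ : U ⊆ A}. Opens contained in A: ∅, {kilo}.
Taking the union of these: int(A) = {kilo}.
cl(A) = ⋂ {C closed : A ⊆ C}. Closed sets containing A: {india, kilo}, {india, juliett, kilo}.
Intersecting these: cl(A) = {india, kilo}.
∂A = cl(A) ∖ int(A) = {india, kilo} ∖ {kilo} = {india}.


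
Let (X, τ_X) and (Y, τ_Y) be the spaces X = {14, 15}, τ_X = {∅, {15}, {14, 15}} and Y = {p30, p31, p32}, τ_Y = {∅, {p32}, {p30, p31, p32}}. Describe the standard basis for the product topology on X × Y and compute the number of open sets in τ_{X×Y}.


Basis B = {∅ × ∅, {15} × {p32}, {14, 15} × {p32}, {15} × {p30, p31, p32}, {14, 15} × {p30, p31, p32}}; |τ_{X×Y}| = 6.

Enumerate products U × V with U ∈ τ_X, V ∈ τ_Y (deduplicated):
  ∅ × ∅ = {} (∅)
  {15} × {p32} = {(15,p32)}
  {14, 15} × {p32} = {(14,p32), (15,p32)}
  {15} × {p30, p31, p32} = {(15,p30), (15,p31), (15,p32)}
  {14, 15} × {p30, p31, p32} = {(14,p30), (14,p31), (14,p32), (15,p30), (15,p31), (15,p32)}
These 5 distinct sets form the basis B.
Close under arbitrary unions to get τ_{X×Y}; counting gives |τ_{X×Y}| = 6.


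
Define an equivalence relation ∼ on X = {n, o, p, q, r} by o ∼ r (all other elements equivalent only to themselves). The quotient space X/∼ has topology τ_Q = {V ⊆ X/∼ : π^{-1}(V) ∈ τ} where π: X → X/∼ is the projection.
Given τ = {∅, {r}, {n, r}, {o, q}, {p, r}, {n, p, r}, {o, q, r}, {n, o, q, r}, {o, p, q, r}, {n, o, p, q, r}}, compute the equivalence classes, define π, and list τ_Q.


X/∼ = {[n], [o=r], [p], [q]}; |τ_Q| = 5.

Equivalence classes: [n], [o=r], [p], [q].
Quotient map π: X → X/∼ sends n ↦ [n], o ↦ [o=r], p ↦ [p], q ↦ [q], r ↦ [o=r].
For each subset V ⊆ X/∼, compute π^{-1}(V) ⊆ X and check whether π^{-1}(V) ∈ τ. V is open in τ_Q iff π^{-1}(V) ∈ τ.
  V = {}: π^{-1}(V) = ∅ ∈ τ ✓.
  V = {[n]}: π^{-1}(V) = {n} ∉ τ ✗.
  V = {[o=r]}: π^{-1}(V) = {o, r} ∉ τ ✗.
  V = {[n], [o=r]}: π^{-1}(V) = {n, o, r} ∉ τ ✗.
  V = {[p]}: π^{-1}(V) = {p} ∉ τ ✗.
  V = {[n], [p]}: π^{-1}(V) = {n, p} ∉ τ ✗.
  V = {[o=r], [p]}: π^{-1}(V) = {o, p, r} ∉ τ ✗.
  V = {[n], [o=r], [p]}: π^{-1}(V) = {n, o, p, r} ∉ τ ✗.
  V = {[q]}: π^{-1}(V) = {q} ∉ τ ✗.
  V = {[n], [q]}: π^{-1}(V) = {n, q} ∉ τ ✗.
  V = {[o=r], [q]}: π^{-1}(V) = {o, q, r} ∈ τ ✓.
  V = {[n], [o=r], [q]}: π^{-1}(V) = {n, o, q, r} ∈ τ ✓.
  V = {[p], [q]}: π^{-1}(V) = {p, q} ∉ τ ✗.
  V = {[n], [p], [q]}: π^{-1}(V) = {n, p, q} ∉ τ ✗.
  V = {[o=r], [p], [q]}: π^{-1}(V) = {o, p, q, r} ∈ τ ✓.
  V = {[n], [o=r], [p], [q]}: π^{-1}(V) = {n, o, p, q, r} ∈ τ ✓.
Open sets in the quotient: τ_Q = {{}, {[o=r], [q]}, {[n], [o=r], [q]}, {[o=r], [p], [q]}, {[n], [o=r], [p], [q]}} (5 elements).


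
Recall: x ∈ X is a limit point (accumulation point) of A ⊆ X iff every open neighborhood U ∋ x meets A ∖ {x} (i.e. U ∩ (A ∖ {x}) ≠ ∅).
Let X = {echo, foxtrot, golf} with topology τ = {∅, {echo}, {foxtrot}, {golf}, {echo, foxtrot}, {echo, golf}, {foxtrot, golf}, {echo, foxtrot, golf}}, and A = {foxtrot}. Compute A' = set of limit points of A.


A' = ∅

For each x ∈ X, list the open sets U ∈ τ with x ∈ U, then check whether U ∩ (A ∖ {x}) ≠ ∅ for every such U.
  x = echo: open {echo} ∋ x has {echo} ∩ (A ∖ {echo}) = ∅, so x is NOT a limit point.
  x = foxtrot: open {foxtrot} ∋ x has {foxtrot} ∩ (A ∖ {foxtrot}) = ∅, so x is NOT a limit point.
  x = golf: open {golf} ∋ x has {golf} ∩ (A ∖ {golf}) = ∅, so x is NOT a limit point.
Collecting: A' = ∅.


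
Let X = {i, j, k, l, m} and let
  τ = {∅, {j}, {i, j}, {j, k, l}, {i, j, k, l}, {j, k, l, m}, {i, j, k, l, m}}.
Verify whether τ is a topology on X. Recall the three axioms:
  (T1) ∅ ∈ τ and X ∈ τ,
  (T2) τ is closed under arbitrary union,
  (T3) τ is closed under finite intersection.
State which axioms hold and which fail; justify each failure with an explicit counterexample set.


τ IS a topology on X.

Axiom (T1): ∅ ∈ τ? Yes; X ∈ τ? Yes.
Axiom (T2/T3): check pairwise unions and intersections of members of τ.
All pairwise intersections and unions checked — each lies in τ. Therefore τ satisfies (T1), (T2), (T3): it IS a topology on X.


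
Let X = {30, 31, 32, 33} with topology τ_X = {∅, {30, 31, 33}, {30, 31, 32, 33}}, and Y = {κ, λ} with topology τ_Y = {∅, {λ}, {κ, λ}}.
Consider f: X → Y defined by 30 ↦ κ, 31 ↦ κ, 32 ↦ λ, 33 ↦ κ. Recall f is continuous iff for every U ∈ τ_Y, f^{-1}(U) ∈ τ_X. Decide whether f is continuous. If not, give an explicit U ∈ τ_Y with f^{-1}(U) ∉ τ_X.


f is NOT continuous.

Compute f^{-1}(U) for each U ∈ τ_Y:
  U = ∅: f^{-1}(U) = ∅ ∈ τ_X ✓.
  U = {λ}: f^{-1}(U) = {32} ∉ τ_X ✗.
  U = {κ, λ}: f^{-1}(U) = {30, 31, 32, 33} ∈ τ_X ✓.
Found U = {λ} with f^{-1}(U) = {32} not in τ_X. Therefore f is NOT continuous.


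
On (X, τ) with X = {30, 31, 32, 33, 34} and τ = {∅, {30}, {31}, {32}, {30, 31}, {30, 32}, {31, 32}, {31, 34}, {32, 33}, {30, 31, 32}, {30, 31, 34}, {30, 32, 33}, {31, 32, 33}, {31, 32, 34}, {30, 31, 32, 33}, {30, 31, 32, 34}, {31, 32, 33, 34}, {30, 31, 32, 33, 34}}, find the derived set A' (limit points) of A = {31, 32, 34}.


A' = {33, 34}

For each x ∈ X, list the open sets U ∈ τ with x ∈ U, then check whether U ∩ (A ∖ {x}) ≠ ∅ for every such U.
  x = 30: open {30} ∋ x has {30} ∩ (A ∖ {30}) = ∅, so x is NOT a limit point.
  x = 31: open {31} ∋ x has {31} ∩ (A ∖ {31}) = ∅, so x is NOT a limit point.
  x = 32: open {32} ∋ x has {32} ∩ (A ∖ {32}) = ∅, so x is NOT a limit point.
  x = 33: opens ∋ x are {32, 33}, {30, 32, 33}, {31, 32, 33}, {30, 31, 32, 33}, {31, 32, 33, 34}, {30, 31, 32, 33, 34}; each meets A ∖ {33}, so x IS a limit point.
  x = 34: opens ∋ x are {31, 34}, {30, 31, 34}, {31, 32, 34}, {30, 31, 32, 34}, {31, 32, 33, 34}, {30, 31, 32, 33, 34}; each meets A ∖ {34}, so x IS a limit point.
Collecting: A' = {33, 34}.


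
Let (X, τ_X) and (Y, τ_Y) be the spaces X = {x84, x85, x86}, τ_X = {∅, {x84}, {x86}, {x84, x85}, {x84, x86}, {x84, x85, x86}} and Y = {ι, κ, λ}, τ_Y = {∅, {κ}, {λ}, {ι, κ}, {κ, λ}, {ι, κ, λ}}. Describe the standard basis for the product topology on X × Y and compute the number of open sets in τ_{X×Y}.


Basis B = {∅ × ∅, {x84} × {κ}, {x84} × {λ}, {x86} × {κ}, {x86} × {λ}, {x84} × {ι, κ}, {x84} × {κ, λ}, {x84, x85} × {κ}, {x84, x86} × {κ}, {x84, x85} × {λ}, {x84, x86} × {λ}, {x86} × {ι, κ}, {x86} × {κ, λ}, {x84} × {ι, κ, λ}, {x84, x85, x86} × {κ}, {x84, x85, x86} × {λ}, {x86} × {ι, κ, λ}, {x84, x85} × {ι, κ}, {x84, x86} × {ι, κ}, {x84, x85} × {κ, λ}, {x84, x86} × {κ, λ}, {x84, x85} × {ι, κ, λ}, {x84, x86} × {ι, κ, λ}, {x84, x85, x86} × {ι, κ}, {x84, x85, x86} × {κ, λ}, {x84, x85, x86} × {ι, κ, λ}}; |τ_{X×Y}| = 108.

Enumerate products U × V with U ∈ τ_X, V ∈ τ_Y (deduplicated):
  ∅ × ∅ = {} (∅)
  {x84} × {κ} = {(x84,κ)}
  {x84} × {λ} = {(x84,λ)}
  {x86} × {κ} = {(x86,κ)}
  {x86} × {λ} = {(x86,λ)}
  {x84} × {ι, κ} = {(x84,ι), (x84,κ)}
  {x84} × {κ, λ} = {(x84,κ), (x84,λ)}
  {x84, x85} × {κ} = {(x84,κ), (x85,κ)}
  {x84, x86} × {κ} = {(x84,κ), (x86,κ)}
  {x84, x85} × {λ} = {(x84,λ), (x85,λ)}
  {x84, x86} × {λ} = {(x84,λ), (x86,λ)}
  {x86} × {ι, κ} = {(x86,ι), (x86,κ)}
  {x86} × {κ, λ} = {(x86,κ), (x86,λ)}
  {x84} × {ι, κ, λ} = {(x84,ι), (x84,κ), (x84,λ)}
  {x84, x85, x86} × {κ} = {(x84,κ), (x85,κ), (x86,κ)}
  {x84, x85, x86} × {λ} = {(x84,λ), (x85,λ), (x86,λ)}
  {x86} × {ι, κ, λ} = {(x86,ι), (x86,κ), (x86,λ)}
  {x84, x85} × {ι, κ} = {(x84,ι), (x84,κ), (x85,ι), (x85,κ)}
  {x84, x86} × {ι, κ} = {(x84,ι), (x84,κ), (x86,ι), (x86,κ)}
  {x84, x85} × {κ, λ} = {(x84,κ), (x84,λ), (x85,κ), (x85,λ)}
  {x84, x86} × {κ, λ} = {(x84,κ), (x84,λ), (x86,κ), (x86,λ)}
  {x84, x85} × {ι, κ, λ} = {(x84,ι), (x84,κ), (x84,λ), (x85,ι), (x85,κ), (x85,λ)}
  {x84, x86} × {ι, κ, λ} = {(x84,ι), (x84,κ), (x84,λ), (x86,ι), (x86,κ), (x86,λ)}
  {x84, x85, x86} × {ι, κ} = {(x84,ι), (x84,κ), (x85,ι), (x85,κ), (x86,ι), (x86,κ)}
  {x84, x85, x86} × {κ, λ} = {(x84,κ), (x84,λ), (x85,κ), (x85,λ), (x86,κ), (x86,λ)}
  {x84, x85, x86} × {ι, κ, λ} = {(x84,ι), (x84,κ), (x84,λ), (x85,ι), (x85,κ), (x85,λ), (x86,ι), (x86,κ), (x86,λ)}
These 26 distinct sets form the basis B.
Close under arbitrary unions to get τ_{X×Y}; counting gives |τ_{X×Y}| = 108.


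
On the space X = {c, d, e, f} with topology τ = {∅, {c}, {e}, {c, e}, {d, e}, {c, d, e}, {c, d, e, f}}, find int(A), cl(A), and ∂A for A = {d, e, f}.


int(A) = {d, e}, cl(A) = {d, e, f}, ∂A = {f}.

Closed sets in (X, τ) are complements of opens:
  closed(X, τ) = {∅, {f}, {c, f}, {d, f}, {c, d, f}, {d, e, f}, {c, d, e, f}}.
int(A) = ⋃ {U ∈ τ : U ⊆ A}. Opens contained in A: ∅, {e}, {d, e}.
Taking the union of these: int(A) = {d, e}.
cl(A) = ⋂ {C closed : A ⊆ C}. Closed sets containing A: {d, e, f}, {c, d, e, f}.
Intersecting these: cl(A) = {d, e, f}.
∂A = cl(A) ∖ int(A) = {d, e, f} ∖ {d, e} = {f}.


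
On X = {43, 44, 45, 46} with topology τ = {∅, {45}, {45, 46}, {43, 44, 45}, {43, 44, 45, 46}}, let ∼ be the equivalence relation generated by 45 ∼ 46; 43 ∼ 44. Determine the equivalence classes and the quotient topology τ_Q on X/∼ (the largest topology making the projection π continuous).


X/∼ = {[43=44], [45=46]}; |τ_Q| = 3.

Equivalence classes: [43=44], [45=46].
Quotient map π: X → X/∼ sends 43 ↦ [43=44], 44 ↦ [43=44], 45 ↦ [45=46], 46 ↦ [45=46].
For each subset V ⊆ X/∼, compute π^{-1}(V) ⊆ X and check whether π^{-1}(V) ∈ τ. V is open in τ_Q iff π^{-1}(V) ∈ τ.
  V = {}: π^{-1}(V) = ∅ ∈ τ ✓.
  V = {[43=44]}: π^{-1}(V) = {43, 44} ∉ τ ✗.
  V = {[45=46]}: π^{-1}(V) = {45, 46} ∈ τ ✓.
  V = {[43=44], [45=46]}: π^{-1}(V) = {43, 44, 45, 46} ∈ τ ✓.
Open sets in the quotient: τ_Q = {{}, {[45=46]}, {[43=44], [45=46]}} (3 elements).


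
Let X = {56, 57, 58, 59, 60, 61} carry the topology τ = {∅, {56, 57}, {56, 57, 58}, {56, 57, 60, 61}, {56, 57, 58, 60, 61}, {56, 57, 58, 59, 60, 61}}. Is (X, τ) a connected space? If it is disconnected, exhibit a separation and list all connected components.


(X, τ) is connected.

Find clopen sets (U ∈ τ with X ∖ U ∈ τ):
  U = ∅, X ∖ U = {56, 57, 58, 59, 60, 61} — both open, so U is clopen.
  U = {56, 57, 58, 59, 60, 61}, X ∖ U = ∅ — both open, so U is clopen.
Only trivial clopens (∅ and X) exist, so (X, τ) is connected.
Compute connected components by grouping points that agree on all clopens:
  component: {56, 57, 58, 59, 60, 61}


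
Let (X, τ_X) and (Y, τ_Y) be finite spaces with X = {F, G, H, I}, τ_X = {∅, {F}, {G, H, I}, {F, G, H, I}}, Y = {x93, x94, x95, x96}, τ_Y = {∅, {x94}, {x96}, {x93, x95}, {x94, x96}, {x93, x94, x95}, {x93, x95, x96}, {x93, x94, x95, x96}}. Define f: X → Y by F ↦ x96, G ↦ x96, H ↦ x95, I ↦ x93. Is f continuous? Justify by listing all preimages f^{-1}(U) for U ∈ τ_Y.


f is NOT continuous.

Compute f^{-1}(U) for each U ∈ τ_Y:
  U = ∅: f^{-1}(U) = ∅ ∈ τ_X ✓.
  U = {x94}: f^{-1}(U) = ∅ ∈ τ_X ✓.
  U = {x96}: f^{-1}(U) = {F, G} ∉ τ_X ✗.
  U = {x93, x95}: f^{-1}(U) = {H, I} ∉ τ_X ✗.
  U = {x94, x96}: f^{-1}(U) = {F, G} ∉ τ_X ✗.
  U = {x93, x94, x95}: f^{-1}(U) = {H, I} ∉ τ_X ✗.
  U = {x93, x95, x96}: f^{-1}(U) = {F, G, H, I} ∈ τ_X ✓.
  U = {x93, x94, x95, x96}: f^{-1}(U) = {F, G, H, I} ∈ τ_X ✓.
Found U = {x96} with f^{-1}(U) = {F, G} not in τ_X. Therefore f is NOT continuous.


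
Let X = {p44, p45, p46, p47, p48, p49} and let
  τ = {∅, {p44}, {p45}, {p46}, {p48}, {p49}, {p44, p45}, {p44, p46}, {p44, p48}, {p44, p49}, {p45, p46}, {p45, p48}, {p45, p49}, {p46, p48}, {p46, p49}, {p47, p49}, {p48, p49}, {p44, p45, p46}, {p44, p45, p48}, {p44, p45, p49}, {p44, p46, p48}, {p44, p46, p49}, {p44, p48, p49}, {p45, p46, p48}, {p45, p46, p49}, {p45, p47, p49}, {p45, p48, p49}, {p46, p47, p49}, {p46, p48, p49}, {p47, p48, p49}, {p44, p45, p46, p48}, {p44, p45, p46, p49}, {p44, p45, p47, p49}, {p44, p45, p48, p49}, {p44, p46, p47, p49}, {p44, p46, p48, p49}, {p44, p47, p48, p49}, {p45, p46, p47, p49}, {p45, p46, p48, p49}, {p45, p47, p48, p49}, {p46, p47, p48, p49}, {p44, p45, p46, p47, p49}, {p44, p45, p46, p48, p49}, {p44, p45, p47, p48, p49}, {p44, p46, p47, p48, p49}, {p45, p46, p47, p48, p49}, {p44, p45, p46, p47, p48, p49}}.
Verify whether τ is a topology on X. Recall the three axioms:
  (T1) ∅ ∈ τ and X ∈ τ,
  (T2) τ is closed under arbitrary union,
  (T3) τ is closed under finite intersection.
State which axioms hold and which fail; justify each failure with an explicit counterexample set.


τ is NOT a topology on X.

Axiom (T1): ∅ ∈ τ? Yes; X ∈ τ? Yes.
Axiom (T2/T3): check pairwise unions and intersections of members of τ.
Counterexample for (T2): {p44} ∪ {p47, p49} = {p44, p47, p49} ∉ τ. Therefore τ is NOT a topology.


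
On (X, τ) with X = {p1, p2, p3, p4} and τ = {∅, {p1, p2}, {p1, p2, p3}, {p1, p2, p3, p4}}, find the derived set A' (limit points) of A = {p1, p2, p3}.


A' = {p1, p2, p3, p4}

For each x ∈ X, list the open sets U ∈ τ with x ∈ U, then check whether U ∩ (A ∖ {x}) ≠ ∅ for every such U.
  x = p1: opens ∋ x are {p1, p2}, {p1, p2, p3}, {p1, p2, p3, p4}; each meets A ∖ {p1}, so x IS a limit point.
  x = p2: opens ∋ x are {p1, p2}, {p1, p2, p3}, {p1, p2, p3, p4}; each meets A ∖ {p2}, so x IS a limit point.
  x = p3: opens ∋ x are {p1, p2, p3}, {p1, p2, p3, p4}; each meets A ∖ {p3}, so x IS a limit point.
  x = p4: opens ∋ x are {p1, p2, p3, p4}; each meets A ∖ {p4}, so x IS a limit point.
Collecting: A' = {p1, p2, p3, p4}.


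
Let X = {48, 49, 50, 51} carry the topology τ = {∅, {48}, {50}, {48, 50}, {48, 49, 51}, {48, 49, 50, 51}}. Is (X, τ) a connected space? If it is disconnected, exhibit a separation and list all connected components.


(X, τ) is disconnected; components = [{50}, {48, 49, 51}].

Find clopen sets (U ∈ τ with X ∖ U ∈ τ):
  U = ∅, X ∖ U = {48, 49, 50, 51} — both open, so U is clopen.
  U = {50}, X ∖ U = {48, 49, 51} — both open, so U is clopen.
  U = {48, 49, 51}, X ∖ U = {50} — both open, so U is clopen.
  U = {48, 49, 50, 51}, X ∖ U = ∅ — both open, so U is clopen.
Nontrivial clopen(s) exist: e.g. {50}. So (X, τ) is disconnected.
Compute connected components by grouping points that agree on all clopens:
  component: {50}
  component: {48, 49, 51}


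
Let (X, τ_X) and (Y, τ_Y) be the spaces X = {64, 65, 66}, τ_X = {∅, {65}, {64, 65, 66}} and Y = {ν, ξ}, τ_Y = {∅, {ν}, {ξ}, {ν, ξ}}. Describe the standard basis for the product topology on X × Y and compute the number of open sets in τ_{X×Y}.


Basis B = {∅ × ∅, {65} × {ν}, {65} × {ξ}, {65} × {ν, ξ}, {64, 65, 66} × {ν}, {64, 65, 66} × {ξ}, {64, 65, 66} × {ν, ξ}}; |τ_{X×Y}| = 9.

Enumerate products U × V with U ∈ τ_X, V ∈ τ_Y (deduplicated):
  ∅ × ∅ = {} (∅)
  {65} × {ν} = {(65,ν)}
  {65} × {ξ} = {(65,ξ)}
  {65} × {ν, ξ} = {(65,ν), (65,ξ)}
  {64, 65, 66} × {ν} = {(64,ν), (65,ν), (66,ν)}
  {64, 65, 66} × {ξ} = {(64,ξ), (65,ξ), (66,ξ)}
  {64, 65, 66} × {ν, ξ} = {(64,ν), (64,ξ), (65,ν), (65,ξ), (66,ν), (66,ξ)}
These 7 distinct sets form the basis B.
Close under arbitrary unions to get τ_{X×Y}; counting gives |τ_{X×Y}| = 9.


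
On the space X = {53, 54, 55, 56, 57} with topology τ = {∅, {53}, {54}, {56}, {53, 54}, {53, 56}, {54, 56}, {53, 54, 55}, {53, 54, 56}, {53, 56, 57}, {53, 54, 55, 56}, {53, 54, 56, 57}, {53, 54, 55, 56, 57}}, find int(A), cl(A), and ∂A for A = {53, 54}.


int(A) = {53, 54}, cl(A) = {53, 54, 55, 57}, ∂A = {55, 57}.

Closed sets in (X, τ) are complements of opens:
  closed(X, τ) = {∅, {55}, {57}, {54, 55}, {55, 57}, {56, 57}, {53, 55, 57}, {54, 55, 57}, {55, 56, 57}, {53, 54, 55, 57}, {53, 55, 56, 57}, {54, 55, 56, 57}, {53, 54, 55, 56, 57}}.
int(A) = ⋃ {U ∈ τ : U ⊆ A}. Opens contained in A: ∅, {53}, {54}, {53, 54}.
Taking the union of these: int(A) = {53, 54}.
cl(A) = ⋂ {C closed : A ⊆ C}. Closed sets containing A: {53, 54, 55, 57}, {53, 54, 55, 56, 57}.
Intersecting these: cl(A) = {53, 54, 55, 57}.
∂A = cl(A) ∖ int(A) = {53, 54, 55, 57} ∖ {53, 54} = {55, 57}.


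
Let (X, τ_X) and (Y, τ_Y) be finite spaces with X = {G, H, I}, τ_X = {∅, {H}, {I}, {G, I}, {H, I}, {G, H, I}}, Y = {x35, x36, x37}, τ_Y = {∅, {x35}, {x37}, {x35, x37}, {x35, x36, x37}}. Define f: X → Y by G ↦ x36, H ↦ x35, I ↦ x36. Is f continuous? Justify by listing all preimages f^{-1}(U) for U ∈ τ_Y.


f IS continuous.

Compute f^{-1}(U) for each U ∈ τ_Y:
  U = ∅: f^{-1}(U) = ∅ ∈ τ_X ✓.
  U = {x35}: f^{-1}(U) = {H} ∈ τ_X ✓.
  U = {x37}: f^{-1}(U) = ∅ ∈ τ_X ✓.
  U = {x35, x37}: f^{-1}(U) = {H} ∈ τ_X ✓.
  U = {x35, x36, x37}: f^{-1}(U) = {G, H, I} ∈ τ_X ✓.
Every preimage lies in τ_X, so f IS continuous.


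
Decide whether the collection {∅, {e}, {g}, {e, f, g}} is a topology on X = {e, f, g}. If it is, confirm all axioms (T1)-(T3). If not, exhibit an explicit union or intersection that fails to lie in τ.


τ is NOT a topology on X.

Axiom (T1): ∅ ∈ τ? Yes; X ∈ τ? Yes.
Axiom (T2/T3): check pairwise unions and intersections of members of τ.
Counterexample for (T2): {e} ∪ {g} = {e, g} ∉ τ. Therefore τ is NOT a topology.


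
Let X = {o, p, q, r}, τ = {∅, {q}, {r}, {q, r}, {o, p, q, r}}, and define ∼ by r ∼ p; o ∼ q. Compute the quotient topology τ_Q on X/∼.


X/∼ = {[o=q], [p=r]}; |τ_Q| = 2.

Equivalence classes: [o=q], [p=r].
Quotient map π: X → X/∼ sends o ↦ [o=q], p ↦ [p=r], q ↦ [o=q], r ↦ [p=r].
For each subset V ⊆ X/∼, compute π^{-1}(V) ⊆ X and check whether π^{-1}(V) ∈ τ. V is open in τ_Q iff π^{-1}(V) ∈ τ.
  V = {}: π^{-1}(V) = ∅ ∈ τ ✓.
  V = {[o=q]}: π^{-1}(V) = {o, q} ∉ τ ✗.
  V = {[p=r]}: π^{-1}(V) = {p, r} ∉ τ ✗.
  V = {[o=q], [p=r]}: π^{-1}(V) = {o, p, q, r} ∈ τ ✓.
Open sets in the quotient: τ_Q = {{}, {[o=q], [p=r]}} (2 elements).


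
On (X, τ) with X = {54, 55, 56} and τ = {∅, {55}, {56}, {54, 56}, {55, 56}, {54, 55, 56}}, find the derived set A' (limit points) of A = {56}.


A' = {54}

For each x ∈ X, list the open sets U ∈ τ with x ∈ U, then check whether U ∩ (A ∖ {x}) ≠ ∅ for every such U.
  x = 54: opens ∋ x are {54, 56}, {54, 55, 56}; each meets A ∖ {54}, so x IS a limit point.
  x = 55: open {55} ∋ x has {55} ∩ (A ∖ {55}) = ∅, so x is NOT a limit point.
  x = 56: open {56} ∋ x has {56} ∩ (A ∖ {56}) = ∅, so x is NOT a limit point.
Collecting: A' = {54}.


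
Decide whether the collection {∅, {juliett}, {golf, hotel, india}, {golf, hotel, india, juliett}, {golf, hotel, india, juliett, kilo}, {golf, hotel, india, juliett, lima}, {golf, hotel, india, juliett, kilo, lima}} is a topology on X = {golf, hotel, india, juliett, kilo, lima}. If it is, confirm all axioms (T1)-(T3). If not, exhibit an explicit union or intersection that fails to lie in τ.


τ IS a topology on X.

Axiom (T1): ∅ ∈ τ? Yes; X ∈ τ? Yes.
Axiom (T2/T3): check pairwise unions and intersections of members of τ.
All pairwise intersections and unions checked — each lies in τ. Therefore τ satisfies (T1), (T2), (T3): it IS a topology on X.


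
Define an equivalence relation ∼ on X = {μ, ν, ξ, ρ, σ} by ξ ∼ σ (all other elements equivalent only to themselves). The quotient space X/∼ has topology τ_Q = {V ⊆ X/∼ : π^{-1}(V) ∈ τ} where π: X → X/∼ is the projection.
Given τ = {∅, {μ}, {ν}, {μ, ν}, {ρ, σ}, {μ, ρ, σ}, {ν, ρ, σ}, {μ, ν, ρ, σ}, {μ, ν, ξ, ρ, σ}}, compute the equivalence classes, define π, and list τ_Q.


X/∼ = {[μ], [ν], [ξ=σ], [ρ]}; |τ_Q| = 5.

Equivalence classes: [μ], [ν], [ξ=σ], [ρ].
Quotient map π: X → X/∼ sends μ ↦ [μ], ν ↦ [ν], ξ ↦ [ξ=σ], ρ ↦ [ρ], σ ↦ [ξ=σ].
For each subset V ⊆ X/∼, compute π^{-1}(V) ⊆ X and check whether π^{-1}(V) ∈ τ. V is open in τ_Q iff π^{-1}(V) ∈ τ.
  V = {}: π^{-1}(V) = ∅ ∈ τ ✓.
  V = {[μ]}: π^{-1}(V) = {μ} ∈ τ ✓.
  V = {[ν]}: π^{-1}(V) = {ν} ∈ τ ✓.
  V = {[μ], [ν]}: π^{-1}(V) = {μ, ν} ∈ τ ✓.
  V = {[ξ=σ]}: π^{-1}(V) = {ξ, σ} ∉ τ ✗.
  V = {[μ], [ξ=σ]}: π^{-1}(V) = {μ, ξ, σ} ∉ τ ✗.
  V = {[ν], [ξ=σ]}: π^{-1}(V) = {ν, ξ, σ} ∉ τ ✗.
  V = {[μ], [ν], [ξ=σ]}: π^{-1}(V) = {μ, ν, ξ, σ} ∉ τ ✗.
  V = {[ρ]}: π^{-1}(V) = {ρ} ∉ τ ✗.
  V = {[μ], [ρ]}: π^{-1}(V) = {μ, ρ} ∉ τ ✗.
  V = {[ν], [ρ]}: π^{-1}(V) = {ν, ρ} ∉ τ ✗.
  V = {[μ], [ν], [ρ]}: π^{-1}(V) = {μ, ν, ρ} ∉ τ ✗.
  V = {[ξ=σ], [ρ]}: π^{-1}(V) = {ξ, ρ, σ} ∉ τ ✗.
  V = {[μ], [ξ=σ], [ρ]}: π^{-1}(V) = {μ, ξ, ρ, σ} ∉ τ ✗.
  V = {[ν], [ξ=σ], [ρ]}: π^{-1}(V) = {ν, ξ, ρ, σ} ∉ τ ✗.
  V = {[μ], [ν], [ξ=σ], [ρ]}: π^{-1}(V) = {μ, ν, ξ, ρ, σ} ∈ τ ✓.
Open sets in the quotient: τ_Q = {{}, {[μ]}, {[ν]}, {[μ], [ν]}, {[μ], [ν], [ξ=σ], [ρ]}} (5 elements).


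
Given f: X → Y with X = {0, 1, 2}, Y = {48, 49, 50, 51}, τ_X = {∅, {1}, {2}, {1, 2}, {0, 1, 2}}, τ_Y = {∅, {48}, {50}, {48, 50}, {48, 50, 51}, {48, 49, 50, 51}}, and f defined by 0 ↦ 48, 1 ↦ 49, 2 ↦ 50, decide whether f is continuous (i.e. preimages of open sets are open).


f is NOT continuous.

Compute f^{-1}(U) for each U ∈ τ_Y:
  U = ∅: f^{-1}(U) = ∅ ∈ τ_X ✓.
  U = {48}: f^{-1}(U) = {0} ∉ τ_X ✗.
  U = {50}: f^{-1}(U) = {2} ∈ τ_X ✓.
  U = {48, 50}: f^{-1}(U) = {0, 2} ∉ τ_X ✗.
  U = {48, 50, 51}: f^{-1}(U) = {0, 2} ∉ τ_X ✗.
  U = {48, 49, 50, 51}: f^{-1}(U) = {0, 1, 2} ∈ τ_X ✓.
Found U = {48} with f^{-1}(U) = {0} not in τ_X. Therefore f is NOT continuous.


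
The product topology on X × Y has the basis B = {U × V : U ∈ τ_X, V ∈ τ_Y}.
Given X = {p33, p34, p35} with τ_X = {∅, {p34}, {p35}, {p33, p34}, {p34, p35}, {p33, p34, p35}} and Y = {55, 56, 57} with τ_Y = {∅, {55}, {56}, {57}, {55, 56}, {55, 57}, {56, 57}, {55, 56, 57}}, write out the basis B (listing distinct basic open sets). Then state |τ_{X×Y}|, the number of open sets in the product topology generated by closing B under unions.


Basis B = {∅ × ∅, {p34} × {55}, {p34} × {56}, {p34} × {57}, {p35} × {55}, {p35} × {56}, {p35} × {57}, {p33, p34} × {55}, {p33, p34} × {56}, {p33, p34} × {57}, {p34} × {55, 56}, {p34} × {55, 57}, {p34, p35} × {55}, {p34} × {56, 57}, {p34, p35} × {56}, {p34, p35} × {57}, {p35} × {55, 56}, {p35} × {55, 57}, {p35} × {56, 57}, {p33, p34, p35} × {55}, {p33, p34, p35} × {56}, {p33, p34, p35} × {57}, {p34} × {55, 56, 57}, {p35} × {55, 56, 57}, {p33, p34} × {55, 56}, {p33, p34} × {55, 57}, {p33, p34} × {56, 57}, {p34, p35} × {55, 56}, {p34, p35} × {55, 57}, {p34, p35} × {56, 57}, {p33, p34} × {55, 56, 57}, {p33, p34, p35} × {55, 56}, {p33, p34, p35} × {55, 57}, {p33, p34, p35} × {56, 57}, {p34, p35} × {55, 56, 57}, {p33, p34, p35} × {55, 56, 57}}; |τ_{X×Y}| = 216.

Enumerate products U × V with U ∈ τ_X, V ∈ τ_Y (deduplicated):
  ∅ × ∅ = {} (∅)
  {p34} × {55} = {(p34,55)}
  {p34} × {56} = {(p34,56)}
  {p34} × {57} = {(p34,57)}
  {p35} × {55} = {(p35,55)}
  {p35} × {56} = {(p35,56)}
  {p35} × {57} = {(p35,57)}
  {p33, p34} × {55} = {(p33,55), (p34,55)}
  {p33, p34} × {56} = {(p33,56), (p34,56)}
  {p33, p34} × {57} = {(p33,57), (p34,57)}
  {p34} × {55, 56} = {(p34,55), (p34,56)}
  {p34} × {55, 57} = {(p34,55), (p34,57)}
  {p34, p35} × {55} = {(p34,55), (p35,55)}
  {p34} × {56, 57} = {(p34,56), (p34,57)}
  {p34, p35} × {56} = {(p34,56), (p35,56)}
  {p34, p35} × {57} = {(p34,57), (p35,57)}
  {p35} × {55, 56} = {(p35,55), (p35,56)}
  {p35} × {55, 57} = {(p35,55), (p35,57)}
  {p35} × {56, 57} = {(p35,56), (p35,57)}
  {p33, p34, p35} × {55} = {(p33,55), (p34,55), (p35,55)}
  {p33, p34, p35} × {56} = {(p33,56), (p34,56), (p35,56)}
  {p33, p34, p35} × {57} = {(p33,57), (p34,57), (p35,57)}
  {p34} × {55, 56, 57} = {(p34,55), (p34,56), (p34,57)}
  {p35} × {55, 56, 57} = {(p35,55), (p35,56), (p35,57)}
  {p33, p34} × {55, 56} = {(p33,55), (p33,56), (p34,55), (p34,56)}
  {p33, p34} × {55, 57} = {(p33,55), (p33,57), (p34,55), (p34,57)}
  {p33, p34} × {56, 57} = {(p33,56), (p33,57), (p34,56), (p34,57)}
  {p34, p35} × {55, 56} = {(p34,55), (p34,56), (p35,55), (p35,56)}
  {p34, p35} × {55, 57} = {(p34,55), (p34,57), (p35,55), (p35,57)}
  {p34, p35} × {56, 57} = {(p34,56), (p34,57), (p35,56), (p35,57)}
  {p33, p34} × {55, 56, 57} = {(p33,55), (p33,56), (p33,57), (p34,55), (p34,56), (p34,57)}
  {p33, p34, p35} × {55, 56} = {(p33,55), (p33,56), (p34,55), (p34,56), (p35,55), (p35,56)}
  {p33, p34, p35} × {55, 57} = {(p33,55), (p33,57), (p34,55), (p34,57), (p35,55), (p35,57)}
  {p33, p34, p35} × {56, 57} = {(p33,56), (p33,57), (p34,56), (p34,57), (p35,56), (p35,57)}
  {p34, p35} × {55, 56, 57} = {(p34,55), (p34,56), (p34,57), (p35,55), (p35,56), (p35,57)}
  {p33, p34, p35} × {55, 56, 57} = {(p33,55), (p33,56), (p33,57), (p34,55), (p34,56), (p34,57), (p35,55), (p35,56), (p35,57)}
These 36 distinct sets form the basis B.
Close under arbitrary unions to get τ_{X×Y}; counting gives |τ_{X×Y}| = 216.
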